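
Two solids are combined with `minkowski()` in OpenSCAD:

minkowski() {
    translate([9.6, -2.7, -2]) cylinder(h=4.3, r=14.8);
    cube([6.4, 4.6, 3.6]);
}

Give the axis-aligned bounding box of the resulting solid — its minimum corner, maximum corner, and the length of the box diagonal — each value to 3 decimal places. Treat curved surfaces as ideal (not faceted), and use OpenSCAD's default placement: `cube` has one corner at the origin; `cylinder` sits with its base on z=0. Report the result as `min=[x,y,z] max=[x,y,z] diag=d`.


A = translate([9.6, -2.7, -2]) cylinder(h=4.3, r=14.8) → bbox [-5.2,-17.5,-2] .. [24.4,12.1,2.3]
B = cube([6.4, 4.6, 3.6]) → bbox [0,0,0] .. [6.4,4.6,3.6]
lo = A.lo+B.lo = [-5.2+0, -17.5+0, -2+0] = [-5.200,-17.500,-2.000]
hi = A.hi+B.hi = [24.4+6.4, 12.1+4.6, 2.3+3.6] = [30.800,16.700,5.900]
diag = √(36²+34.2²+7.9²) = √2528.05 = 50.280

min=[-5.200,-17.500,-2.000] max=[30.800,16.700,5.900] diag=50.280


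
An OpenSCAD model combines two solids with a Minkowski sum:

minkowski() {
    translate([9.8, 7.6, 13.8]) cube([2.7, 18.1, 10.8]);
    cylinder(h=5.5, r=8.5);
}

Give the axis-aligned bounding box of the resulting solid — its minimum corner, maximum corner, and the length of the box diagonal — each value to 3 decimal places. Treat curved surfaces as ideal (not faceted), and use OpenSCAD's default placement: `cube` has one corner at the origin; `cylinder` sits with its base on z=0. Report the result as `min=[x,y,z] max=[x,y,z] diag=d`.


min=[1.300,-0.900,13.800] max=[21.000,34.200,30.100] diag=43.426

A = translate([9.8, 7.6, 13.8]) cube([2.7, 18.1, 10.8]) → bbox [9.8,7.6,13.8] .. [12.5,25.7,24.6]
B = cylinder(h=5.5, r=8.5) → bbox [-8.5,-8.5,0] .. [8.5,8.5,5.5]
lo = A.lo+B.lo = [9.8-8.5, 7.6-8.5, 13.8+0] = [1.300,-0.900,13.800]
hi = A.hi+B.hi = [12.5+8.5, 25.7+8.5, 24.6+5.5] = [21.000,34.200,30.100]
diag = √(19.7²+35.1²+16.3²) = √1885.79 = 43.426


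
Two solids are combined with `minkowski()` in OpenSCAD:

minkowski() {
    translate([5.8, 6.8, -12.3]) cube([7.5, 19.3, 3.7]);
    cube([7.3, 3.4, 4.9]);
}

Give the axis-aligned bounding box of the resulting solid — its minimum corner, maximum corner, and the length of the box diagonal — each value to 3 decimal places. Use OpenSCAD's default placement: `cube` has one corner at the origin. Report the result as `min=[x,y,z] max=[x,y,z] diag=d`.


A = translate([5.8, 6.8, -12.3]) cube([7.5, 19.3, 3.7]) → bbox [5.8,6.8,-12.3] .. [13.3,26.1,-8.6]
B = cube([7.3, 3.4, 4.9]) → bbox [0,0,0] .. [7.3,3.4,4.9]
lo = A.lo+B.lo = [5.8+0, 6.8+0, -12.3+0] = [5.800,6.800,-12.300]
hi = A.hi+B.hi = [13.3+7.3, 26.1+3.4, -8.6+4.9] = [20.600,29.500,-3.700]
diag = √(14.8²+22.7²+8.6²) = √808.29 = 28.430

min=[5.800,6.800,-12.300] max=[20.600,29.500,-3.700] diag=28.430


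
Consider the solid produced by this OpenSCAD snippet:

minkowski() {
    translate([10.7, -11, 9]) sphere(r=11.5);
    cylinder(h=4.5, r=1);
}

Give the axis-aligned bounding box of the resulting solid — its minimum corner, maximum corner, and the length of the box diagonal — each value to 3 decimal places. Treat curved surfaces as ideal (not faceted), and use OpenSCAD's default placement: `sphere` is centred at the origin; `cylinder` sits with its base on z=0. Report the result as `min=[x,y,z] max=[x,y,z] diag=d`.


A = translate([10.7, -11, 9]) sphere(r=11.5) → bbox [-0.8,-22.5,-2.5] .. [22.2,0.5,20.5]
B = cylinder(h=4.5, r=1) → bbox [-1,-1,0] .. [1,1,4.5]
lo = A.lo+B.lo = [-0.8-1, -22.5-1, -2.5+0] = [-1.800,-23.500,-2.500]
hi = A.hi+B.hi = [22.2+1, 0.5+1, 20.5+4.5] = [23.200,1.500,25.000]
diag = √(25²+25²+27.5²) = √2006.25 = 44.791

min=[-1.800,-23.500,-2.500] max=[23.200,1.500,25.000] diag=44.791


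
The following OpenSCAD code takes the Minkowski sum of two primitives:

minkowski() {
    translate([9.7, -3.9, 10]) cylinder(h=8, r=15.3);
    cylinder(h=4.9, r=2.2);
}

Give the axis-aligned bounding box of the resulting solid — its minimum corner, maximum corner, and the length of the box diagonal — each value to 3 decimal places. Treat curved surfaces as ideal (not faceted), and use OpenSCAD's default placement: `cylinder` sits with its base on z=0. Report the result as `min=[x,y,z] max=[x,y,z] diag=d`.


A = translate([9.7, -3.9, 10]) cylinder(h=8, r=15.3) → bbox [-5.6,-19.2,10] .. [25,11.4,18]
B = cylinder(h=4.9, r=2.2) → bbox [-2.2,-2.2,0] .. [2.2,2.2,4.9]
lo = A.lo+B.lo = [-5.6-2.2, -19.2-2.2, 10+0] = [-7.800,-21.400,10.000]
hi = A.hi+B.hi = [25+2.2, 11.4+2.2, 18+4.9] = [27.200,13.600,22.900]
diag = √(35²+35²+12.9²) = √2616.41 = 51.151

min=[-7.800,-21.400,10.000] max=[27.200,13.600,22.900] diag=51.151


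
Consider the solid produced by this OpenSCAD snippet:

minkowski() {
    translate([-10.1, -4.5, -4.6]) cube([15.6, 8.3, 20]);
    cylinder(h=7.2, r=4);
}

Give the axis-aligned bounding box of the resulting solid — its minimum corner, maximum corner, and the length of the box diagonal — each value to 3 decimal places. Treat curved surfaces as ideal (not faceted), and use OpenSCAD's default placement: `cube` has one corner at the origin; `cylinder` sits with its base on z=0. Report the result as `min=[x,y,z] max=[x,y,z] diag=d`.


min=[-14.100,-8.500,-4.600] max=[9.500,7.800,22.600] diag=39.528

A = translate([-10.1, -4.5, -4.6]) cube([15.6, 8.3, 20]) → bbox [-10.1,-4.5,-4.6] .. [5.5,3.8,15.4]
B = cylinder(h=7.2, r=4) → bbox [-4,-4,0] .. [4,4,7.2]
lo = A.lo+B.lo = [-10.1-4, -4.5-4, -4.6+0] = [-14.100,-8.500,-4.600]
hi = A.hi+B.hi = [5.5+4, 3.8+4, 15.4+7.2] = [9.500,7.800,22.600]
diag = √(23.6²+16.3²+27.2²) = √1562.49 = 39.528


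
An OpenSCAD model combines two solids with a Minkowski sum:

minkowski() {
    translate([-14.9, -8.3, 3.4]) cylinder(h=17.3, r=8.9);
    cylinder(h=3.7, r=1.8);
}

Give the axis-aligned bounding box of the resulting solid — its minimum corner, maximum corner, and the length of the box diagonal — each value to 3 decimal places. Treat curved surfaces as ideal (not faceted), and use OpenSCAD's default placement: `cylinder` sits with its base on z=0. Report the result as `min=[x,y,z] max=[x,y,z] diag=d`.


A = translate([-14.9, -8.3, 3.4]) cylinder(h=17.3, r=8.9) → bbox [-23.8,-17.2,3.4] .. [-6,0.6,20.7]
B = cylinder(h=3.7, r=1.8) → bbox [-1.8,-1.8,0] .. [1.8,1.8,3.7]
lo = A.lo+B.lo = [-23.8-1.8, -17.2-1.8, 3.4+0] = [-25.600,-19.000,3.400]
hi = A.hi+B.hi = [-6+1.8, 0.6+1.8, 20.7+3.7] = [-4.200,2.400,24.400]
diag = √(21.4²+21.4²+21²) = √1356.92 = 36.836

min=[-25.600,-19.000,3.400] max=[-4.200,2.400,24.400] diag=36.836


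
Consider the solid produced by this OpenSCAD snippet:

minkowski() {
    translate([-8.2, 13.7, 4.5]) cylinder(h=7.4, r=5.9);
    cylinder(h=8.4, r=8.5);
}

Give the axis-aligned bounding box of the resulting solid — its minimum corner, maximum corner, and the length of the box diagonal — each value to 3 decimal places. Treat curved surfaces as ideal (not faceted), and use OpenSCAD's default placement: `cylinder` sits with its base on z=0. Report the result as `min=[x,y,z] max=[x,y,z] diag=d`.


min=[-22.600,-0.700,4.500] max=[6.200,28.100,20.300] diag=43.687

A = translate([-8.2, 13.7, 4.5]) cylinder(h=7.4, r=5.9) → bbox [-14.1,7.8,4.5] .. [-2.3,19.6,11.9]
B = cylinder(h=8.4, r=8.5) → bbox [-8.5,-8.5,0] .. [8.5,8.5,8.4]
lo = A.lo+B.lo = [-14.1-8.5, 7.8-8.5, 4.5+0] = [-22.600,-0.700,4.500]
hi = A.hi+B.hi = [-2.3+8.5, 19.6+8.5, 11.9+8.4] = [6.200,28.100,20.300]
diag = √(28.8²+28.8²+15.8²) = √1908.52 = 43.687


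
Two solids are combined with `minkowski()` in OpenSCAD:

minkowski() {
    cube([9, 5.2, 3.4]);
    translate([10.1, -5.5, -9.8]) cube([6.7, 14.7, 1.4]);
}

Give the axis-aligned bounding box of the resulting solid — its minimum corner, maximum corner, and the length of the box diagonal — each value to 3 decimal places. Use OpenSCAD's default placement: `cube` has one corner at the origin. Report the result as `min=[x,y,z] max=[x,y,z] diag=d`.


min=[10.100,-5.500,-9.800] max=[25.800,14.400,-5.000] diag=25.798

A = translate([10.1, -5.5, -9.8]) cube([6.7, 14.7, 1.4]) → bbox [10.1,-5.5,-9.8] .. [16.8,9.2,-8.4]
B = cube([9, 5.2, 3.4]) → bbox [0,0,0] .. [9,5.2,3.4]
lo = A.lo+B.lo = [10.1+0, -5.5+0, -9.8+0] = [10.100,-5.500,-9.800]
hi = A.hi+B.hi = [16.8+9, 9.2+5.2, -8.4+3.4] = [25.800,14.400,-5.000]
diag = √(15.7²+19.9²+4.8²) = √665.54 = 25.798


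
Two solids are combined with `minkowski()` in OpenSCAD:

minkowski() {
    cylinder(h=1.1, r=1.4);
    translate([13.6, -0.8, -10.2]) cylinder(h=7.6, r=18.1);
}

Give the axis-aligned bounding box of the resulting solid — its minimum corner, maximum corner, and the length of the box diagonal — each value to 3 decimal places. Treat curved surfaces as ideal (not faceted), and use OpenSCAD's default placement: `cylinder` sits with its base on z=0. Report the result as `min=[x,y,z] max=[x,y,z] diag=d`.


min=[-5.900,-20.300,-10.200] max=[33.100,18.700,-1.500] diag=55.836

A = translate([13.6, -0.8, -10.2]) cylinder(h=7.6, r=18.1) → bbox [-4.5,-18.9,-10.2] .. [31.7,17.3,-2.6]
B = cylinder(h=1.1, r=1.4) → bbox [-1.4,-1.4,0] .. [1.4,1.4,1.1]
lo = A.lo+B.lo = [-4.5-1.4, -18.9-1.4, -10.2+0] = [-5.900,-20.300,-10.200]
hi = A.hi+B.hi = [31.7+1.4, 17.3+1.4, -2.6+1.1] = [33.100,18.700,-1.500]
diag = √(39²+39²+8.7²) = √3117.69 = 55.836


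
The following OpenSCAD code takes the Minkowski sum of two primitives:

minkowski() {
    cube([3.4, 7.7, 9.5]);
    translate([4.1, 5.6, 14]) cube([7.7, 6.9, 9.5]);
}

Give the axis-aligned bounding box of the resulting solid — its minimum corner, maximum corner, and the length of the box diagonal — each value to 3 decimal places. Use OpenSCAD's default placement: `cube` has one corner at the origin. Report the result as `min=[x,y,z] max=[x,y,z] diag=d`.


A = translate([4.1, 5.6, 14]) cube([7.7, 6.9, 9.5]) → bbox [4.1,5.6,14] .. [11.8,12.5,23.5]
B = cube([3.4, 7.7, 9.5]) → bbox [0,0,0] .. [3.4,7.7,9.5]
lo = A.lo+B.lo = [4.1+0, 5.6+0, 14+0] = [4.100,5.600,14.000]
hi = A.hi+B.hi = [11.8+3.4, 12.5+7.7, 23.5+9.5] = [15.200,20.200,33.000]
diag = √(11.1²+14.6²+19²) = √697.37 = 26.408

min=[4.100,5.600,14.000] max=[15.200,20.200,33.000] diag=26.408


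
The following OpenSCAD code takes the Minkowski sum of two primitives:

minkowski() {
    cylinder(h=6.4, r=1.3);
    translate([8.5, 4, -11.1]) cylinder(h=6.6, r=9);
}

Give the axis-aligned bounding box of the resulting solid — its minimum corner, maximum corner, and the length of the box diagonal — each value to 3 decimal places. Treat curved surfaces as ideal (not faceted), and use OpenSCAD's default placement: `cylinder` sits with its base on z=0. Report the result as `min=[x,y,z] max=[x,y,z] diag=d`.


A = translate([8.5, 4, -11.1]) cylinder(h=6.6, r=9) → bbox [-0.5,-5,-11.1] .. [17.5,13,-4.5]
B = cylinder(h=6.4, r=1.3) → bbox [-1.3,-1.3,0] .. [1.3,1.3,6.4]
lo = A.lo+B.lo = [-0.5-1.3, -5-1.3, -11.1+0] = [-1.800,-6.300,-11.100]
hi = A.hi+B.hi = [17.5+1.3, 13+1.3, -4.5+6.4] = [18.800,14.300,1.900]
diag = √(20.6²+20.6²+13²) = √1017.72 = 31.902

min=[-1.800,-6.300,-11.100] max=[18.800,14.300,1.900] diag=31.902


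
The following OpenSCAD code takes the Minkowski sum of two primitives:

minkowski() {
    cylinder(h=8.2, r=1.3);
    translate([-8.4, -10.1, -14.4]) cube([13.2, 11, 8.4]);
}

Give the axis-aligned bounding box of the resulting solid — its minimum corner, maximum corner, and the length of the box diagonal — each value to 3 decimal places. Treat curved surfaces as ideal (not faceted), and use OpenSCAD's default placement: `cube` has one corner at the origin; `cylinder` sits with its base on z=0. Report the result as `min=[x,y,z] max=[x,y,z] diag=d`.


min=[-9.700,-11.400,-14.400] max=[6.100,2.200,2.200] diag=26.649

A = translate([-8.4, -10.1, -14.4]) cube([13.2, 11, 8.4]) → bbox [-8.4,-10.1,-14.4] .. [4.8,0.9,-6]
B = cylinder(h=8.2, r=1.3) → bbox [-1.3,-1.3,0] .. [1.3,1.3,8.2]
lo = A.lo+B.lo = [-8.4-1.3, -10.1-1.3, -14.4+0] = [-9.700,-11.400,-14.400]
hi = A.hi+B.hi = [4.8+1.3, 0.9+1.3, -6+8.2] = [6.100,2.200,2.200]
diag = √(15.8²+13.6²+16.6²) = √710.16 = 26.649


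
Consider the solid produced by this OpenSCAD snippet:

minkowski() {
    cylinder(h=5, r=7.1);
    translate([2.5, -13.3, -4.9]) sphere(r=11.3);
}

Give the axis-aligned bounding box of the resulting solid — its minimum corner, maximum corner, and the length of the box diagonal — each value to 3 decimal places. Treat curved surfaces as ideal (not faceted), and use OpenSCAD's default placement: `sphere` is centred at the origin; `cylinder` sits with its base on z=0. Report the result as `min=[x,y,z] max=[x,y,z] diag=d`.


A = translate([2.5, -13.3, -4.9]) sphere(r=11.3) → bbox [-8.8,-24.6,-16.2] .. [13.8,-2,6.4]
B = cylinder(h=5, r=7.1) → bbox [-7.1,-7.1,0] .. [7.1,7.1,5]
lo = A.lo+B.lo = [-8.8-7.1, -24.6-7.1, -16.2+0] = [-15.900,-31.700,-16.200]
hi = A.hi+B.hi = [13.8+7.1, -2+7.1, 6.4+5] = [20.900,5.100,11.400]
diag = √(36.8²+36.8²+27.6²) = √3470.24 = 58.909

min=[-15.900,-31.700,-16.200] max=[20.900,5.100,11.400] diag=58.909


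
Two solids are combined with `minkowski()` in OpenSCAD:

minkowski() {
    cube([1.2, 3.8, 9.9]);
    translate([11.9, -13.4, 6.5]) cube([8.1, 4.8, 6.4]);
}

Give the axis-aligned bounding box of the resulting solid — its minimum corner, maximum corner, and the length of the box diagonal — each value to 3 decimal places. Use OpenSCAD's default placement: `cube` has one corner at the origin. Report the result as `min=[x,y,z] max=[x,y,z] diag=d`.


min=[11.900,-13.400,6.500] max=[21.200,-4.800,22.800] diag=20.643

A = translate([11.9, -13.4, 6.5]) cube([8.1, 4.8, 6.4]) → bbox [11.9,-13.4,6.5] .. [20,-8.6,12.9]
B = cube([1.2, 3.8, 9.9]) → bbox [0,0,0] .. [1.2,3.8,9.9]
lo = A.lo+B.lo = [11.9+0, -13.4+0, 6.5+0] = [11.900,-13.400,6.500]
hi = A.hi+B.hi = [20+1.2, -8.6+3.8, 12.9+9.9] = [21.200,-4.800,22.800]
diag = √(9.3²+8.6²+16.3²) = √426.14 = 20.643


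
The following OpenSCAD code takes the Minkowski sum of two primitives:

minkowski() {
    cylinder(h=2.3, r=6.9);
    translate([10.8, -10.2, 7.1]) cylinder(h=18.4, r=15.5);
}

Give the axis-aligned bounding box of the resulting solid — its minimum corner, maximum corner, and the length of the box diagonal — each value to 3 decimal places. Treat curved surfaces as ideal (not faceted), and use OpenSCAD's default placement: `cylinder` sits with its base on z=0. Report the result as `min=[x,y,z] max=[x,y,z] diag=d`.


min=[-11.600,-32.600,7.100] max=[33.200,12.200,27.800] diag=66.653

A = translate([10.8, -10.2, 7.1]) cylinder(h=18.4, r=15.5) → bbox [-4.7,-25.7,7.1] .. [26.3,5.3,25.5]
B = cylinder(h=2.3, r=6.9) → bbox [-6.9,-6.9,0] .. [6.9,6.9,2.3]
lo = A.lo+B.lo = [-4.7-6.9, -25.7-6.9, 7.1+0] = [-11.600,-32.600,7.100]
hi = A.hi+B.hi = [26.3+6.9, 5.3+6.9, 25.5+2.3] = [33.200,12.200,27.800]
diag = √(44.8²+44.8²+20.7²) = √4442.57 = 66.653


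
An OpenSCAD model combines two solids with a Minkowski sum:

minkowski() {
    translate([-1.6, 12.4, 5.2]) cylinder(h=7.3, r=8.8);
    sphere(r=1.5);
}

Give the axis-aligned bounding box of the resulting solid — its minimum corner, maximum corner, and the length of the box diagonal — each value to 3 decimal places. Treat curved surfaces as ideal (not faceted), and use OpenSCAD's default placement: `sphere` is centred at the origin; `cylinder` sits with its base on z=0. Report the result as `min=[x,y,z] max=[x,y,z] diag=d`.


A = translate([-1.6, 12.4, 5.2]) cylinder(h=7.3, r=8.8) → bbox [-10.4,3.6,5.2] .. [7.2,21.2,12.5]
B = sphere(r=1.5) → bbox [-1.5,-1.5,-1.5] .. [1.5,1.5,1.5]
lo = A.lo+B.lo = [-10.4-1.5, 3.6-1.5, 5.2-1.5] = [-11.900,2.100,3.700]
hi = A.hi+B.hi = [7.2+1.5, 21.2+1.5, 12.5+1.5] = [8.700,22.700,14.000]
diag = √(20.6²+20.6²+10.3²) = √954.81 = 30.900

min=[-11.900,2.100,3.700] max=[8.700,22.700,14.000] diag=30.900


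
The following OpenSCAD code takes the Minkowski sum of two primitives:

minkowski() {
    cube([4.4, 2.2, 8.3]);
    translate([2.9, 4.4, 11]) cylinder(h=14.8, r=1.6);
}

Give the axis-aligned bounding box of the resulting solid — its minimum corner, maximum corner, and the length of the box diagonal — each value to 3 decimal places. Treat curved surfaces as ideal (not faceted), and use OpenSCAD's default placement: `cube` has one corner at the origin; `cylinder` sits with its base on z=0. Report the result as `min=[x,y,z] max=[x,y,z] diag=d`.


min=[1.300,2.800,11.000] max=[8.900,8.200,34.100] diag=24.910

A = translate([2.9, 4.4, 11]) cylinder(h=14.8, r=1.6) → bbox [1.3,2.8,11] .. [4.5,6,25.8]
B = cube([4.4, 2.2, 8.3]) → bbox [0,0,0] .. [4.4,2.2,8.3]
lo = A.lo+B.lo = [1.3+0, 2.8+0, 11+0] = [1.300,2.800,11.000]
hi = A.hi+B.hi = [4.5+4.4, 6+2.2, 25.8+8.3] = [8.900,8.200,34.100]
diag = √(7.6²+5.4²+23.1²) = √620.53 = 24.910


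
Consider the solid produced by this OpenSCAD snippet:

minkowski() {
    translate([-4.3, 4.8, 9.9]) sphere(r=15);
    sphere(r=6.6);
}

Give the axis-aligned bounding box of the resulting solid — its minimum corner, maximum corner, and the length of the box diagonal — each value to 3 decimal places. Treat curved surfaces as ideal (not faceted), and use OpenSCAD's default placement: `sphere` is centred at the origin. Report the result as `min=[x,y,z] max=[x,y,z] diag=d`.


A = translate([-4.3, 4.8, 9.9]) sphere(r=15) → bbox [-19.3,-10.2,-5.1] .. [10.7,19.8,24.9]
B = sphere(r=6.6) → bbox [-6.6,-6.6,-6.6] .. [6.6,6.6,6.6]
lo = A.lo+B.lo = [-19.3-6.6, -10.2-6.6, -5.1-6.6] = [-25.900,-16.800,-11.700]
hi = A.hi+B.hi = [10.7+6.6, 19.8+6.6, 24.9+6.6] = [17.300,26.400,31.500]
diag = √(43.2²+43.2²+43.2²) = √5598.72 = 74.825

min=[-25.900,-16.800,-11.700] max=[17.300,26.400,31.500] diag=74.825


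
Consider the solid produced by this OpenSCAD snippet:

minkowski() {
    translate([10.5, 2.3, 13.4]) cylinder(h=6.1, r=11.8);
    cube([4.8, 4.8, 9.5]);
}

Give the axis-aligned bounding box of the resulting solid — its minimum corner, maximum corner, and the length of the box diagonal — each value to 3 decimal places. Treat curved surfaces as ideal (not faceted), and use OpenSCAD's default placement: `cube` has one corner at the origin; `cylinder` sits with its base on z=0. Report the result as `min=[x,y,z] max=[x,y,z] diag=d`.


A = translate([10.5, 2.3, 13.4]) cylinder(h=6.1, r=11.8) → bbox [-1.3,-9.5,13.4] .. [22.3,14.1,19.5]
B = cube([4.8, 4.8, 9.5]) → bbox [0,0,0] .. [4.8,4.8,9.5]
lo = A.lo+B.lo = [-1.3+0, -9.5+0, 13.4+0] = [-1.300,-9.500,13.400]
hi = A.hi+B.hi = [22.3+4.8, 14.1+4.8, 19.5+9.5] = [27.100,18.900,29.000]
diag = √(28.4²+28.4²+15.6²) = √1856.48 = 43.087

min=[-1.300,-9.500,13.400] max=[27.100,18.900,29.000] diag=43.087


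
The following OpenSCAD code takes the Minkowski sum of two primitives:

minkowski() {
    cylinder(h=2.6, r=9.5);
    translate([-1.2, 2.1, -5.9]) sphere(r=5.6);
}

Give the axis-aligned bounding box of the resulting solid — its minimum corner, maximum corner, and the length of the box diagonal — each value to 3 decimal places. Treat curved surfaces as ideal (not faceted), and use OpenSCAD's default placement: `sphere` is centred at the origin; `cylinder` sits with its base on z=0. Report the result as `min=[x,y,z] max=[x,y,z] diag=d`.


min=[-16.300,-13.000,-11.500] max=[13.900,17.200,2.300] diag=44.883

A = translate([-1.2, 2.1, -5.9]) sphere(r=5.6) → bbox [-6.8,-3.5,-11.5] .. [4.4,7.7,-0.3]
B = cylinder(h=2.6, r=9.5) → bbox [-9.5,-9.5,0] .. [9.5,9.5,2.6]
lo = A.lo+B.lo = [-6.8-9.5, -3.5-9.5, -11.5+0] = [-16.300,-13.000,-11.500]
hi = A.hi+B.hi = [4.4+9.5, 7.7+9.5, -0.3+2.6] = [13.900,17.200,2.300]
diag = √(30.2²+30.2²+13.8²) = √2014.52 = 44.883


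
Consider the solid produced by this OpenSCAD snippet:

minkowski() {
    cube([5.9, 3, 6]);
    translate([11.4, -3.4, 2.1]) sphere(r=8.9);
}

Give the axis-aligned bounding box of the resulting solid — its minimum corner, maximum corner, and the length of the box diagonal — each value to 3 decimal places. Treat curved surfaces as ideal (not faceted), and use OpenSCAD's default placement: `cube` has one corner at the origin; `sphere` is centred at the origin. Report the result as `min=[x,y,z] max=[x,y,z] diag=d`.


A = translate([11.4, -3.4, 2.1]) sphere(r=8.9) → bbox [2.5,-12.3,-6.8] .. [20.3,5.5,11]
B = cube([5.9, 3, 6]) → bbox [0,0,0] .. [5.9,3,6]
lo = A.lo+B.lo = [2.5+0, -12.3+0, -6.8+0] = [2.500,-12.300,-6.800]
hi = A.hi+B.hi = [20.3+5.9, 5.5+3, 11+6] = [26.200,8.500,17.000]
diag = √(23.7²+20.8²+23.8²) = √1560.77 = 39.507

min=[2.500,-12.300,-6.800] max=[26.200,8.500,17.000] diag=39.507


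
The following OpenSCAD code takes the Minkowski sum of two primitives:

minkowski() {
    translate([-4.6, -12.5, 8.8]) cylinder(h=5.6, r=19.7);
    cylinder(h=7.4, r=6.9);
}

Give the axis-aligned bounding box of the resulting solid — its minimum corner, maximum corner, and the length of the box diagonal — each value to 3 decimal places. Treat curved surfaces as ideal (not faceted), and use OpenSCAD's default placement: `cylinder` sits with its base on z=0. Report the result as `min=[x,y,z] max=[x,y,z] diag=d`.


min=[-31.200,-39.100,8.800] max=[22.000,14.100,21.800] diag=76.351

A = translate([-4.6, -12.5, 8.8]) cylinder(h=5.6, r=19.7) → bbox [-24.3,-32.2,8.8] .. [15.1,7.2,14.4]
B = cylinder(h=7.4, r=6.9) → bbox [-6.9,-6.9,0] .. [6.9,6.9,7.4]
lo = A.lo+B.lo = [-24.3-6.9, -32.2-6.9, 8.8+0] = [-31.200,-39.100,8.800]
hi = A.hi+B.hi = [15.1+6.9, 7.2+6.9, 14.4+7.4] = [22.000,14.100,21.800]
diag = √(53.2²+53.2²+13²) = √5829.48 = 76.351


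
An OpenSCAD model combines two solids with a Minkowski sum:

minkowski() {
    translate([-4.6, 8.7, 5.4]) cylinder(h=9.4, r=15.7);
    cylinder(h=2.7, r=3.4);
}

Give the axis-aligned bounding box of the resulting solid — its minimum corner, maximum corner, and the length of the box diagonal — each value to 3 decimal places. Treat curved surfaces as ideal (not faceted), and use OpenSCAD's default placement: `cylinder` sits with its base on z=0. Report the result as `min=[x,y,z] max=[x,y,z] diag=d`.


min=[-23.700,-10.400,5.400] max=[14.500,27.800,17.500] diag=55.361

A = translate([-4.6, 8.7, 5.4]) cylinder(h=9.4, r=15.7) → bbox [-20.3,-7,5.4] .. [11.1,24.4,14.8]
B = cylinder(h=2.7, r=3.4) → bbox [-3.4,-3.4,0] .. [3.4,3.4,2.7]
lo = A.lo+B.lo = [-20.3-3.4, -7-3.4, 5.4+0] = [-23.700,-10.400,5.400]
hi = A.hi+B.hi = [11.1+3.4, 24.4+3.4, 14.8+2.7] = [14.500,27.800,17.500]
diag = √(38.2²+38.2²+12.1²) = √3064.89 = 55.361


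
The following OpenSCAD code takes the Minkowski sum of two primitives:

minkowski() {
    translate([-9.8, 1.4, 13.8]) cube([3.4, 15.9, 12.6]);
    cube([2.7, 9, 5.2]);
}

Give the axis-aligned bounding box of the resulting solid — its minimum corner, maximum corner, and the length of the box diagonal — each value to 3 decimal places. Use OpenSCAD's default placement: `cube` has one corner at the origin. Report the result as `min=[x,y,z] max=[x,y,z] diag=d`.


A = translate([-9.8, 1.4, 13.8]) cube([3.4, 15.9, 12.6]) → bbox [-9.8,1.4,13.8] .. [-6.4,17.3,26.4]
B = cube([2.7, 9, 5.2]) → bbox [0,0,0] .. [2.7,9,5.2]
lo = A.lo+B.lo = [-9.8+0, 1.4+0, 13.8+0] = [-9.800,1.400,13.800]
hi = A.hi+B.hi = [-6.4+2.7, 17.3+9, 26.4+5.2] = [-3.700,26.300,31.600]
diag = √(6.1²+24.9²+17.8²) = √974.06 = 31.210

min=[-9.800,1.400,13.800] max=[-3.700,26.300,31.600] diag=31.210


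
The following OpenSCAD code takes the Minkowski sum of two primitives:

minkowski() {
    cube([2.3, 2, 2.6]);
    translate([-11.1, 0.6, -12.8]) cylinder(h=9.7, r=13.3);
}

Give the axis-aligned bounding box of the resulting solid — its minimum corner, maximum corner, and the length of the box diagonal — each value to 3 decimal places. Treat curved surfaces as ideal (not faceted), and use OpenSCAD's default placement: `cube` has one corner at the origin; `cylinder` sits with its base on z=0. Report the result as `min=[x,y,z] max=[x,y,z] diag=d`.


A = translate([-11.1, 0.6, -12.8]) cylinder(h=9.7, r=13.3) → bbox [-24.4,-12.7,-12.8] .. [2.2,13.9,-3.1]
B = cube([2.3, 2, 2.6]) → bbox [0,0,0] .. [2.3,2,2.6]
lo = A.lo+B.lo = [-24.4+0, -12.7+0, -12.8+0] = [-24.400,-12.700,-12.800]
hi = A.hi+B.hi = [2.2+2.3, 13.9+2, -3.1+2.6] = [4.500,15.900,-0.500]
diag = √(28.9²+28.6²+12.3²) = √1804.46 = 42.479

min=[-24.400,-12.700,-12.800] max=[4.500,15.900,-0.500] diag=42.479


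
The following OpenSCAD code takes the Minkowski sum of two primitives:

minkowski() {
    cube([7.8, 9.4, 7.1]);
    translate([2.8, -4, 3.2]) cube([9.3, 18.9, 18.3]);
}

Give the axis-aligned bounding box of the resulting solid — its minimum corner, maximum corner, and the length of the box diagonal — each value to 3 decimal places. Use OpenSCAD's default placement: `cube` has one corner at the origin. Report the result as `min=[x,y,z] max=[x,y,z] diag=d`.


min=[2.800,-4.000,3.200] max=[19.900,24.300,28.600] diag=41.695

A = translate([2.8, -4, 3.2]) cube([9.3, 18.9, 18.3]) → bbox [2.8,-4,3.2] .. [12.1,14.9,21.5]
B = cube([7.8, 9.4, 7.1]) → bbox [0,0,0] .. [7.8,9.4,7.1]
lo = A.lo+B.lo = [2.8+0, -4+0, 3.2+0] = [2.800,-4.000,3.200]
hi = A.hi+B.hi = [12.1+7.8, 14.9+9.4, 21.5+7.1] = [19.900,24.300,28.600]
diag = √(17.1²+28.3²+25.4²) = √1738.46 = 41.695


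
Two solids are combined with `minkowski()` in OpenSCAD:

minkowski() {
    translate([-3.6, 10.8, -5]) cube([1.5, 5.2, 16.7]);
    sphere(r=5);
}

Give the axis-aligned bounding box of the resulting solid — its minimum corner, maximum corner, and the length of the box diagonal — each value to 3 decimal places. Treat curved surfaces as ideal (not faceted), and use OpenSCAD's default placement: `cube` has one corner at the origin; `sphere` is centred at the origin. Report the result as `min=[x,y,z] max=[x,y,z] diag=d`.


A = translate([-3.6, 10.8, -5]) cube([1.5, 5.2, 16.7]) → bbox [-3.6,10.8,-5] .. [-2.1,16,11.7]
B = sphere(r=5) → bbox [-5,-5,-5] .. [5,5,5]
lo = A.lo+B.lo = [-3.6-5, 10.8-5, -5-5] = [-8.600,5.800,-10.000]
hi = A.hi+B.hi = [-2.1+5, 16+5, 11.7+5] = [2.900,21.000,16.700]
diag = √(11.5²+15.2²+26.7²) = √1076.18 = 32.805

min=[-8.600,5.800,-10.000] max=[2.900,21.000,16.700] diag=32.805


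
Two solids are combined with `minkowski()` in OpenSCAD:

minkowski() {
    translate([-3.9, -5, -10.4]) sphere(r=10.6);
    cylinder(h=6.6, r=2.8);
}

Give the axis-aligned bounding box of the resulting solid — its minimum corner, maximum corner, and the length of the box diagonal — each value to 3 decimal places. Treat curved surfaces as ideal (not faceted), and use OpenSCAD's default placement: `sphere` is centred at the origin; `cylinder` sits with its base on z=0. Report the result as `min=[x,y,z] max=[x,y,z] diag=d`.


min=[-17.300,-18.400,-21.000] max=[9.500,8.400,6.800] diag=47.003

A = translate([-3.9, -5, -10.4]) sphere(r=10.6) → bbox [-14.5,-15.6,-21] .. [6.7,5.6,0.2]
B = cylinder(h=6.6, r=2.8) → bbox [-2.8,-2.8,0] .. [2.8,2.8,6.6]
lo = A.lo+B.lo = [-14.5-2.8, -15.6-2.8, -21+0] = [-17.300,-18.400,-21.000]
hi = A.hi+B.hi = [6.7+2.8, 5.6+2.8, 0.2+6.6] = [9.500,8.400,6.800]
diag = √(26.8²+26.8²+27.8²) = √2209.32 = 47.003


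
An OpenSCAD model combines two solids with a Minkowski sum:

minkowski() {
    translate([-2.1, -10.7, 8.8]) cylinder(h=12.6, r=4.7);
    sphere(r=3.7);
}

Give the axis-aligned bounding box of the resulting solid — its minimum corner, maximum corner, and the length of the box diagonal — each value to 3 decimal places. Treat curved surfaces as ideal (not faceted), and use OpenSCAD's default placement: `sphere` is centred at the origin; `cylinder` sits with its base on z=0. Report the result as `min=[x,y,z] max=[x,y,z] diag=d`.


A = translate([-2.1, -10.7, 8.8]) cylinder(h=12.6, r=4.7) → bbox [-6.8,-15.4,8.8] .. [2.6,-6,21.4]
B = sphere(r=3.7) → bbox [-3.7,-3.7,-3.7] .. [3.7,3.7,3.7]
lo = A.lo+B.lo = [-6.8-3.7, -15.4-3.7, 8.8-3.7] = [-10.500,-19.100,5.100]
hi = A.hi+B.hi = [2.6+3.7, -6+3.7, 21.4+3.7] = [6.300,-2.300,25.100]
diag = √(16.8²+16.8²+20²) = √964.48 = 31.056

min=[-10.500,-19.100,5.100] max=[6.300,-2.300,25.100] diag=31.056


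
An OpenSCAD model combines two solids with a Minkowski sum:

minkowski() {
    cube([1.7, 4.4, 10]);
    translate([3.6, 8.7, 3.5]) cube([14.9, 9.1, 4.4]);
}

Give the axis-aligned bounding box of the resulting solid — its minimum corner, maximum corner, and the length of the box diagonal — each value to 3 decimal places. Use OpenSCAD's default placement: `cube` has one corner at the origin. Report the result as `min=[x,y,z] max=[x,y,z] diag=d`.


A = translate([3.6, 8.7, 3.5]) cube([14.9, 9.1, 4.4]) → bbox [3.6,8.7,3.5] .. [18.5,17.8,7.9]
B = cube([1.7, 4.4, 10]) → bbox [0,0,0] .. [1.7,4.4,10]
lo = A.lo+B.lo = [3.6+0, 8.7+0, 3.5+0] = [3.600,8.700,3.500]
hi = A.hi+B.hi = [18.5+1.7, 17.8+4.4, 7.9+10] = [20.200,22.200,17.900]
diag = √(16.6²+13.5²+14.4²) = √665.17 = 25.791

min=[3.600,8.700,3.500] max=[20.200,22.200,17.900] diag=25.791


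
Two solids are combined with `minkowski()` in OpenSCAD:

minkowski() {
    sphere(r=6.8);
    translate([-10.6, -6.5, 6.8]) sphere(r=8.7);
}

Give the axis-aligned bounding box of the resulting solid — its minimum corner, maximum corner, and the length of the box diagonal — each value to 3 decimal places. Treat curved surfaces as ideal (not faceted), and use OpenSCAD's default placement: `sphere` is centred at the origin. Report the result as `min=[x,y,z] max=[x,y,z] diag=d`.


min=[-26.100,-22.000,-8.700] max=[4.900,9.000,22.300] diag=53.694

A = translate([-10.6, -6.5, 6.8]) sphere(r=8.7) → bbox [-19.3,-15.2,-1.9] .. [-1.9,2.2,15.5]
B = sphere(r=6.8) → bbox [-6.8,-6.8,-6.8] .. [6.8,6.8,6.8]
lo = A.lo+B.lo = [-19.3-6.8, -15.2-6.8, -1.9-6.8] = [-26.100,-22.000,-8.700]
hi = A.hi+B.hi = [-1.9+6.8, 2.2+6.8, 15.5+6.8] = [4.900,9.000,22.300]
diag = √(31²+31²+31²) = √2883 = 53.694


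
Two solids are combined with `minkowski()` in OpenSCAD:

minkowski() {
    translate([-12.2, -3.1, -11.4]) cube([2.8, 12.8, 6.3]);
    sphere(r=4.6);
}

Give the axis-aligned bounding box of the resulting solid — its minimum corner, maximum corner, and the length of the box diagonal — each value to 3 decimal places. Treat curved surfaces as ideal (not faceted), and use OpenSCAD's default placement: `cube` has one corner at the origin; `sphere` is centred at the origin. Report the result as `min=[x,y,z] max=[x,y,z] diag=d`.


min=[-16.800,-7.700,-16.000] max=[-4.800,14.300,-0.500] diag=29.466

A = translate([-12.2, -3.1, -11.4]) cube([2.8, 12.8, 6.3]) → bbox [-12.2,-3.1,-11.4] .. [-9.4,9.7,-5.1]
B = sphere(r=4.6) → bbox [-4.6,-4.6,-4.6] .. [4.6,4.6,4.6]
lo = A.lo+B.lo = [-12.2-4.6, -3.1-4.6, -11.4-4.6] = [-16.800,-7.700,-16.000]
hi = A.hi+B.hi = [-9.4+4.6, 9.7+4.6, -5.1+4.6] = [-4.800,14.300,-0.500]
diag = √(12²+22²+15.5²) = √868.25 = 29.466


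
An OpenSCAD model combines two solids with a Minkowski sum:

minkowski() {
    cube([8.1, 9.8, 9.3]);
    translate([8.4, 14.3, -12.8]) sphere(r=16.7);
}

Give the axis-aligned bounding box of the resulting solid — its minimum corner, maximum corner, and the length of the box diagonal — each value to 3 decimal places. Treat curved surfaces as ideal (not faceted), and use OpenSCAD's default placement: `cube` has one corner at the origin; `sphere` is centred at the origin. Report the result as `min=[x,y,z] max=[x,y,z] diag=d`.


A = translate([8.4, 14.3, -12.8]) sphere(r=16.7) → bbox [-8.3,-2.4,-29.5] .. [25.1,31,3.9]
B = cube([8.1, 9.8, 9.3]) → bbox [0,0,0] .. [8.1,9.8,9.3]
lo = A.lo+B.lo = [-8.3+0, -2.4+0, -29.5+0] = [-8.300,-2.400,-29.500]
hi = A.hi+B.hi = [25.1+8.1, 31+9.8, 3.9+9.3] = [33.200,40.800,13.200]
diag = √(41.5²+43.2²+42.7²) = √5411.78 = 73.565

min=[-8.300,-2.400,-29.500] max=[33.200,40.800,13.200] diag=73.565


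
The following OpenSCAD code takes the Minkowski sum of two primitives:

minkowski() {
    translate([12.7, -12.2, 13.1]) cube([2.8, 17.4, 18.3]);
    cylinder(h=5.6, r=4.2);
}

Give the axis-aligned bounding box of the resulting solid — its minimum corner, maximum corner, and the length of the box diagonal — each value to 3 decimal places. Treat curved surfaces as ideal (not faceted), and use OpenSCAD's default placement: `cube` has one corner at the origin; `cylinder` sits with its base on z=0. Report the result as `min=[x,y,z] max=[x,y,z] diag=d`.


min=[8.500,-16.400,13.100] max=[19.700,9.400,37.000] diag=36.909

A = translate([12.7, -12.2, 13.1]) cube([2.8, 17.4, 18.3]) → bbox [12.7,-12.2,13.1] .. [15.5,5.2,31.4]
B = cylinder(h=5.6, r=4.2) → bbox [-4.2,-4.2,0] .. [4.2,4.2,5.6]
lo = A.lo+B.lo = [12.7-4.2, -12.2-4.2, 13.1+0] = [8.500,-16.400,13.100]
hi = A.hi+B.hi = [15.5+4.2, 5.2+4.2, 31.4+5.6] = [19.700,9.400,37.000]
diag = √(11.2²+25.8²+23.9²) = √1362.29 = 36.909


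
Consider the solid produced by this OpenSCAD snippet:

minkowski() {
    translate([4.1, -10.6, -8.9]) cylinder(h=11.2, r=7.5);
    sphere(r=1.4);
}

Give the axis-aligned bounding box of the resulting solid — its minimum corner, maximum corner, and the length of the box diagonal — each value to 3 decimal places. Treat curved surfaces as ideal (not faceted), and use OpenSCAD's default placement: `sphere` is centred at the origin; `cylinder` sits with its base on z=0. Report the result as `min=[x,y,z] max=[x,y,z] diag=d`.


min=[-4.800,-19.500,-10.300] max=[13.000,-1.700,3.700] diag=28.804

A = translate([4.1, -10.6, -8.9]) cylinder(h=11.2, r=7.5) → bbox [-3.4,-18.1,-8.9] .. [11.6,-3.1,2.3]
B = sphere(r=1.4) → bbox [-1.4,-1.4,-1.4] .. [1.4,1.4,1.4]
lo = A.lo+B.lo = [-3.4-1.4, -18.1-1.4, -8.9-1.4] = [-4.800,-19.500,-10.300]
hi = A.hi+B.hi = [11.6+1.4, -3.1+1.4, 2.3+1.4] = [13.000,-1.700,3.700]
diag = √(17.8²+17.8²+14²) = √829.68 = 28.804


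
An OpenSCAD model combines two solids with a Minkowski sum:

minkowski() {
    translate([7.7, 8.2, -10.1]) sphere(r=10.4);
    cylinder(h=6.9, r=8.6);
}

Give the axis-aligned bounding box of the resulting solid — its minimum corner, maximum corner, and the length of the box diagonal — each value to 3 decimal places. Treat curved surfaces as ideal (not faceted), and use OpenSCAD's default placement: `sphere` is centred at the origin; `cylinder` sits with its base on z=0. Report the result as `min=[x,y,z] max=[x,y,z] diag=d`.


min=[-11.300,-10.800,-20.500] max=[26.700,27.200,7.200] diag=60.459

A = translate([7.7, 8.2, -10.1]) sphere(r=10.4) → bbox [-2.7,-2.2,-20.5] .. [18.1,18.6,0.3]
B = cylinder(h=6.9, r=8.6) → bbox [-8.6,-8.6,0] .. [8.6,8.6,6.9]
lo = A.lo+B.lo = [-2.7-8.6, -2.2-8.6, -20.5+0] = [-11.300,-10.800,-20.500]
hi = A.hi+B.hi = [18.1+8.6, 18.6+8.6, 0.3+6.9] = [26.700,27.200,7.200]
diag = √(38²+38²+27.7²) = √3655.29 = 60.459


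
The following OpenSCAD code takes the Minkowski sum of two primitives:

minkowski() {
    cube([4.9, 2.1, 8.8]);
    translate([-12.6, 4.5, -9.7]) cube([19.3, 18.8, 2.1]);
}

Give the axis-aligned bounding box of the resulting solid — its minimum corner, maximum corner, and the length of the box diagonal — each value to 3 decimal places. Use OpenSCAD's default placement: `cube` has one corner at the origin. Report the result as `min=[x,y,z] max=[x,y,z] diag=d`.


min=[-12.600,4.500,-9.700] max=[11.600,25.400,1.200] diag=33.783

A = translate([-12.6, 4.5, -9.7]) cube([19.3, 18.8, 2.1]) → bbox [-12.6,4.5,-9.7] .. [6.7,23.3,-7.6]
B = cube([4.9, 2.1, 8.8]) → bbox [0,0,0] .. [4.9,2.1,8.8]
lo = A.lo+B.lo = [-12.6+0, 4.5+0, -9.7+0] = [-12.600,4.500,-9.700]
hi = A.hi+B.hi = [6.7+4.9, 23.3+2.1, -7.6+8.8] = [11.600,25.400,1.200]
diag = √(24.2²+20.9²+10.9²) = √1141.26 = 33.783


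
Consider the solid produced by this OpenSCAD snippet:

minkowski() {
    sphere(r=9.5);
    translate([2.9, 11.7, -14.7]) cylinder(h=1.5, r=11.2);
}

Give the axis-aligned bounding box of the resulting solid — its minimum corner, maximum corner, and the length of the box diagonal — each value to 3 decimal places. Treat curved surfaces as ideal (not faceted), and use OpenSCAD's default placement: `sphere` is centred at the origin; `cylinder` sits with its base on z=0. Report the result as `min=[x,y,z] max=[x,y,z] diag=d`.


min=[-17.800,-9.000,-24.200] max=[23.600,32.400,-3.700] diag=62.034

A = translate([2.9, 11.7, -14.7]) cylinder(h=1.5, r=11.2) → bbox [-8.3,0.5,-14.7] .. [14.1,22.9,-13.2]
B = sphere(r=9.5) → bbox [-9.5,-9.5,-9.5] .. [9.5,9.5,9.5]
lo = A.lo+B.lo = [-8.3-9.5, 0.5-9.5, -14.7-9.5] = [-17.800,-9.000,-24.200]
hi = A.hi+B.hi = [14.1+9.5, 22.9+9.5, -13.2+9.5] = [23.600,32.400,-3.700]
diag = √(41.4²+41.4²+20.5²) = √3848.17 = 62.034


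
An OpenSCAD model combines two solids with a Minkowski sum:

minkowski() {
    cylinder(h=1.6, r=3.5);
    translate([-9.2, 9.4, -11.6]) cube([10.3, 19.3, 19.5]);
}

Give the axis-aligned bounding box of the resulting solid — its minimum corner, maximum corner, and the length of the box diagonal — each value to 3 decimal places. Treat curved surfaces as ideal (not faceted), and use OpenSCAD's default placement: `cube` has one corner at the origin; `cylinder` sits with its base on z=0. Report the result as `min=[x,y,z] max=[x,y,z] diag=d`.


A = translate([-9.2, 9.4, -11.6]) cube([10.3, 19.3, 19.5]) → bbox [-9.2,9.4,-11.6] .. [1.1,28.7,7.9]
B = cylinder(h=1.6, r=3.5) → bbox [-3.5,-3.5,0] .. [3.5,3.5,1.6]
lo = A.lo+B.lo = [-9.2-3.5, 9.4-3.5, -11.6+0] = [-12.700,5.900,-11.600]
hi = A.hi+B.hi = [1.1+3.5, 28.7+3.5, 7.9+1.6] = [4.600,32.200,9.500]
diag = √(17.3²+26.3²+21.1²) = √1436.19 = 37.897

min=[-12.700,5.900,-11.600] max=[4.600,32.200,9.500] diag=37.897


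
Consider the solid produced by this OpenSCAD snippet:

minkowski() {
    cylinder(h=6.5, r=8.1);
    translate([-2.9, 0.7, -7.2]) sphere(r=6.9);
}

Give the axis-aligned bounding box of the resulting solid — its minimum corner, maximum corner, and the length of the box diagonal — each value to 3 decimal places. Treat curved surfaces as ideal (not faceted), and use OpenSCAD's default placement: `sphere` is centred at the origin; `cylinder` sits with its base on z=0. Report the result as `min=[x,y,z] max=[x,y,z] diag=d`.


min=[-17.900,-14.300,-14.100] max=[12.100,15.700,6.200] diag=47.033

A = translate([-2.9, 0.7, -7.2]) sphere(r=6.9) → bbox [-9.8,-6.2,-14.1] .. [4,7.6,-0.3]
B = cylinder(h=6.5, r=8.1) → bbox [-8.1,-8.1,0] .. [8.1,8.1,6.5]
lo = A.lo+B.lo = [-9.8-8.1, -6.2-8.1, -14.1+0] = [-17.900,-14.300,-14.100]
hi = A.hi+B.hi = [4+8.1, 7.6+8.1, -0.3+6.5] = [12.100,15.700,6.200]
diag = √(30²+30²+20.3²) = √2212.09 = 47.033


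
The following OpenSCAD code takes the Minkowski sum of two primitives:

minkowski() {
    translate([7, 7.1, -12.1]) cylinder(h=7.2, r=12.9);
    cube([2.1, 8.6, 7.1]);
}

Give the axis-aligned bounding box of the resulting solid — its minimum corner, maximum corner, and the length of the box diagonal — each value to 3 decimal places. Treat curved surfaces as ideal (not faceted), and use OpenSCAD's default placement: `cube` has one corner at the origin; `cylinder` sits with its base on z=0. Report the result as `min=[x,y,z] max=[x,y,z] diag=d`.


min=[-5.900,-5.800,-12.100] max=[22.000,28.600,2.200] diag=46.543

A = translate([7, 7.1, -12.1]) cylinder(h=7.2, r=12.9) → bbox [-5.9,-5.8,-12.1] .. [19.9,20,-4.9]
B = cube([2.1, 8.6, 7.1]) → bbox [0,0,0] .. [2.1,8.6,7.1]
lo = A.lo+B.lo = [-5.9+0, -5.8+0, -12.1+0] = [-5.900,-5.800,-12.100]
hi = A.hi+B.hi = [19.9+2.1, 20+8.6, -4.9+7.1] = [22.000,28.600,2.200]
diag = √(27.9²+34.4²+14.3²) = √2166.26 = 46.543


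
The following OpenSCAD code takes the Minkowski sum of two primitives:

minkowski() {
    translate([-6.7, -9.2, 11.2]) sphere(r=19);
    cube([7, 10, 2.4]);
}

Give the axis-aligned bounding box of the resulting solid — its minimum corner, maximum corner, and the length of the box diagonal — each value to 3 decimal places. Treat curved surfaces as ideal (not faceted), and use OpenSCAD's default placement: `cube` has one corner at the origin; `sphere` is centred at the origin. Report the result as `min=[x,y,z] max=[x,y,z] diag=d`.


min=[-25.700,-28.200,-7.800] max=[19.300,19.800,32.600] diag=77.209

A = translate([-6.7, -9.2, 11.2]) sphere(r=19) → bbox [-25.7,-28.2,-7.8] .. [12.3,9.8,30.2]
B = cube([7, 10, 2.4]) → bbox [0,0,0] .. [7,10,2.4]
lo = A.lo+B.lo = [-25.7+0, -28.2+0, -7.8+0] = [-25.700,-28.200,-7.800]
hi = A.hi+B.hi = [12.3+7, 9.8+10, 30.2+2.4] = [19.300,19.800,32.600]
diag = √(45²+48²+40.4²) = √5961.16 = 77.209
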